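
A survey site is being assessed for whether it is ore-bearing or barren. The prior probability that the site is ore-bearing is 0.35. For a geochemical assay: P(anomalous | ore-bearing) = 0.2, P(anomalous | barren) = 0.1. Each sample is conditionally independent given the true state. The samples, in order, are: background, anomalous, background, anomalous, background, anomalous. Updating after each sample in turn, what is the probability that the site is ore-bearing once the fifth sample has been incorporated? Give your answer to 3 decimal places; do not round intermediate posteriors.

After 'background': P(ore) = 0.8·0.3500 / (0.8·0.3500 + 0.9·0.6500) ≈ 0.3237
After 'anomalous': P(ore) = 0.2·0.3237 / (0.2·0.3237 + 0.1·0.6763) ≈ 0.4891
After 'background': P(ore) = 0.8·0.4891 / (0.8·0.4891 + 0.9·0.5109) ≈ 0.4597
After 'anomalous': P(ore) = 0.2·0.4597 / (0.2·0.4597 + 0.1·0.5403) ≈ 0.6299
After 'background': P(ore) = 0.8·0.6299 / (0.8·0.6299 + 0.9·0.3701) ≈ 0.6020

0.602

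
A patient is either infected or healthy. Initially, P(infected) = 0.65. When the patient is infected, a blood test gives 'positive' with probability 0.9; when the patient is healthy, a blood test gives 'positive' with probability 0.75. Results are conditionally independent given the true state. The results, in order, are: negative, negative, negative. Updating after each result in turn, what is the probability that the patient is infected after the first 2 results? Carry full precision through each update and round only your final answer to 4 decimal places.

Apply Bayes' rule sequentially, carrying P(infected) forward.
After 'negative': P(infected) = 0.1·0.6500 / (0.1·0.6500 + 0.25·0.3500) ≈ 0.4262
After 'negative': P(infected) = 0.1·0.4262 / (0.1·0.4262 + 0.25·0.5738) ≈ 0.2291

0.2291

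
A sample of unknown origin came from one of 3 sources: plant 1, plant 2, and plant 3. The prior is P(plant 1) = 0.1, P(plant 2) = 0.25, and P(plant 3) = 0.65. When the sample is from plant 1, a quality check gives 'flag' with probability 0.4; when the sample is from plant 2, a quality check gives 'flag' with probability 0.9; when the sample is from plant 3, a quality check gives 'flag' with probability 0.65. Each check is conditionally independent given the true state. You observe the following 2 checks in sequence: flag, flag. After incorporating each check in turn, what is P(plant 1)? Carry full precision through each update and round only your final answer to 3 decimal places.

0.032

After 'flag': normaliser = 0.4·0.1000 + 0.9·0.2500 + 0.65·0.6500; P(plant 1) ≈ 0.0582, P(plant 2) ≈ 0.3273, P(plant 3) ≈ 0.6145
After 'flag': normaliser = 0.4·0.0582 + 0.9·0.3273 + 0.65·0.6145; P(plant 1) ≈ 0.0324, P(plant 2) ≈ 0.4106, P(plant 3) ≈ 0.5569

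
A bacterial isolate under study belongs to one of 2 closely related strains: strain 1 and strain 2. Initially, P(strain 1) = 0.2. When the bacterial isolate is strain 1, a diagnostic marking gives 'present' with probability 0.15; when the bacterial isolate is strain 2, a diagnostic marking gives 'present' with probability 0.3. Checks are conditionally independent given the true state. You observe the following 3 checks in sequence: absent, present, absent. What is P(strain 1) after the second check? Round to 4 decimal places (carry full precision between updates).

After 'absent': P(strain 1) = 0.85·0.2000 / (0.85·0.2000 + 0.7·0.8000) ≈ 0.2329
After 'present': P(strain 1) = 0.15·0.2329 / (0.15·0.2329 + 0.3·0.7671) ≈ 0.1318

0.1318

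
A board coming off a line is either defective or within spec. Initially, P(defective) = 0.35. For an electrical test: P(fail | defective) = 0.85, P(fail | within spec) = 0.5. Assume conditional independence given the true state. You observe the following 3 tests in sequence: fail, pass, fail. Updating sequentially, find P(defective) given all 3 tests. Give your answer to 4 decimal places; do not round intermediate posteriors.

0.3183

After 'fail': P(defective) = 0.85·0.3500 / (0.85·0.3500 + 0.5·0.6500) ≈ 0.4779
After 'pass': P(defective) = 0.15·0.4779 / (0.15·0.4779 + 0.5·0.5221) ≈ 0.2154
After 'fail': P(defective) = 0.85·0.2154 / (0.85·0.2154 + 0.5·0.7846) ≈ 0.3183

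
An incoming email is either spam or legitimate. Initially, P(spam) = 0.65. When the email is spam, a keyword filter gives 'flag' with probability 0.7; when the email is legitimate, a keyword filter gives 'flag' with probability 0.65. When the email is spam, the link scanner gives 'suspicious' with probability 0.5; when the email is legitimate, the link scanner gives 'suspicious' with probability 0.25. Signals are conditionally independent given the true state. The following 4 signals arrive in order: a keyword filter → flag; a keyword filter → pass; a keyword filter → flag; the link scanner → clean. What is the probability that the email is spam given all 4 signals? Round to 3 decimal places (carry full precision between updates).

0.552

Apply Bayes' rule sequentially, carrying P(spam) forward.
After a keyword filter='flag': P(spam) = 0.7·0.6500 / (0.7·0.6500 + 0.65·0.3500) ≈ 0.6667
After a keyword filter='pass': P(spam) = 0.3·0.6667 / (0.3·0.6667 + 0.35·0.3333) ≈ 0.6316
After a keyword filter='flag': P(spam) = 0.7·0.6316 / (0.7·0.6316 + 0.65·0.3684) ≈ 0.6486
After the link scanner='clean': P(spam) = 0.5·0.6486 / (0.5·0.6486 + 0.75·0.3514) ≈ 0.5517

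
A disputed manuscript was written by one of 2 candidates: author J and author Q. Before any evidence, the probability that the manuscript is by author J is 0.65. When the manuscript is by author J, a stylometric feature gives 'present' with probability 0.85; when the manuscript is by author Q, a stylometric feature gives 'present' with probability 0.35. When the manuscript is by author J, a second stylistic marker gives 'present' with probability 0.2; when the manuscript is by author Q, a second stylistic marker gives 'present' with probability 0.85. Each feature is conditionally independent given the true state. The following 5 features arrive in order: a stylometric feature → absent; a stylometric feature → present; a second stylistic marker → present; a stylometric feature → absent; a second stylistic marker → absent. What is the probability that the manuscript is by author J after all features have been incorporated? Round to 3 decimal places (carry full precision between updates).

0.232

After a stylometric feature='absent': P(author J) = 0.15·0.6500 / (0.15·0.6500 + 0.65·0.3500) ≈ 0.3000
After a stylometric feature='present': P(author J) = 0.85·0.3000 / (0.85·0.3000 + 0.35·0.7000) ≈ 0.5100
After a second stylistic marker='present': P(author J) = 0.2·0.5100 / (0.2·0.5100 + 0.85·0.4900) ≈ 0.1967
After a stylometric feature='absent': P(author J) = 0.15·0.1967 / (0.15·0.1967 + 0.65·0.8033) ≈ 0.0535
After a second stylistic marker='absent': P(author J) = 0.8·0.0535 / (0.8·0.0535 + 0.15·0.9465) ≈ 0.2316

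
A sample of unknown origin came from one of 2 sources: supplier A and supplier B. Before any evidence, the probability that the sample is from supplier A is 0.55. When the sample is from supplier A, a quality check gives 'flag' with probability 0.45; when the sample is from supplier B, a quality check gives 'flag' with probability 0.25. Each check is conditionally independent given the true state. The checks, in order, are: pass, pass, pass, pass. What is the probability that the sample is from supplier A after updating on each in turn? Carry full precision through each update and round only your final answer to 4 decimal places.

0.2612

After 'pass': P(supplier A) = 0.55·0.5500 / (0.55·0.5500 + 0.75·0.4500) ≈ 0.4727
After 'pass': P(supplier A) = 0.55·0.4727 / (0.55·0.4727 + 0.75·0.5273) ≈ 0.3966
After 'pass': P(supplier A) = 0.55·0.3966 / (0.55·0.3966 + 0.75·0.6034) ≈ 0.3252
After 'pass': P(supplier A) = 0.55·0.3252 / (0.55·0.3252 + 0.75·0.6748) ≈ 0.2612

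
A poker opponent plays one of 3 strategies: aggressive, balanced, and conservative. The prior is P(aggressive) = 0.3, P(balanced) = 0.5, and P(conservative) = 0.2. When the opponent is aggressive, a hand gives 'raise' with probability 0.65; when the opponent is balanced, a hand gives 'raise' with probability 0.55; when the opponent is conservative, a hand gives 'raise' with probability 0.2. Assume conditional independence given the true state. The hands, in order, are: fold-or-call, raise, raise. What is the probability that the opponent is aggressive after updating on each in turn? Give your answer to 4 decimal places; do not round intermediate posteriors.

0.3733

After 'fold-or-call': normaliser = 0.35·0.3000 + 0.45·0.5000 + 0.8·0.2000; P(aggressive) ≈ 0.2143, P(balanced) ≈ 0.4592, P(conservative) ≈ 0.3265
After 'raise': normaliser = 0.65·0.2143 + 0.55·0.4592 + 0.2·0.3265; P(aggressive) ≈ 0.3047, P(balanced) ≈ 0.5525, P(conservative) ≈ 0.1429
After 'raise': normaliser = 0.65·0.3047 + 0.55·0.5525 + 0.2·0.1429; P(aggressive) ≈ 0.3733, P(balanced) ≈ 0.5728, P(conservative) ≈ 0.0539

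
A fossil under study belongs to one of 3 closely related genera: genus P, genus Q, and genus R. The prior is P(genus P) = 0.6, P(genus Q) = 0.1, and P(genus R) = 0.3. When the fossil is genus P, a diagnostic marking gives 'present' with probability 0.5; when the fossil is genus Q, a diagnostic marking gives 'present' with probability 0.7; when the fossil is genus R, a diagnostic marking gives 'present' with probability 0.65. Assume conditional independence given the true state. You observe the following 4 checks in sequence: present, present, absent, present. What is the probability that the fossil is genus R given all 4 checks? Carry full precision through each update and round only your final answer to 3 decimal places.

Apply Bayes' rule sequentially, carrying P(genus R) forward.
After 'present': normaliser = 0.5·0.6000 + 0.7·0.1000 + 0.65·0.3000; P(genus P) ≈ 0.5310, P(genus Q) ≈ 0.1239, P(genus R) ≈ 0.3451
After 'present': normaliser = 0.5·0.5310 + 0.7·0.1239 + 0.65·0.3451; P(genus P) ≈ 0.4605, P(genus Q) ≈ 0.1504, P(genus R) ≈ 0.3891
After 'absent': normaliser = 0.5·0.4605 + 0.3·0.1504 + 0.35·0.3891; P(genus P) ≈ 0.5594, P(genus Q) ≈ 0.1097, P(genus R) ≈ 0.3309
After 'present': normaliser = 0.5·0.5594 + 0.7·0.1097 + 0.65·0.3309; P(genus P) ≈ 0.4894, P(genus Q) ≈ 0.1343, P(genus R) ≈ 0.3763

0.376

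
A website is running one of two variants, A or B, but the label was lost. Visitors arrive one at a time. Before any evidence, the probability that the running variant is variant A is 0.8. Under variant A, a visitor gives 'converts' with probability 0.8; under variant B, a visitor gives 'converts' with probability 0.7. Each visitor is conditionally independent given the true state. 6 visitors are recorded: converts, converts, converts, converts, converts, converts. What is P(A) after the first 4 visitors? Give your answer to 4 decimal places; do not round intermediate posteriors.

After 'converts': P(A) = 0.8·0.8000 / (0.8·0.8000 + 0.7·0.2000) ≈ 0.8205
After 'converts': P(A) = 0.8·0.8205 / (0.8·0.8205 + 0.7·0.1795) ≈ 0.8393
After 'converts': P(A) = 0.8·0.8393 / (0.8·0.8393 + 0.7·0.1607) ≈ 0.8565
After 'converts': P(A) = 0.8·0.8565 / (0.8·0.8565 + 0.7·0.1435) ≈ 0.8722

0.8722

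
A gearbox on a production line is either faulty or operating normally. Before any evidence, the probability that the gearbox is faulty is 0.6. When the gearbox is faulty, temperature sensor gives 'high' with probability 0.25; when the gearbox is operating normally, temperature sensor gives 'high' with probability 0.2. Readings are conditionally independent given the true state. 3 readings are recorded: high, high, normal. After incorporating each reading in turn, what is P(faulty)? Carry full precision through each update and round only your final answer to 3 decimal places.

After 'high': P(faulty) = 0.25·0.6000 / (0.25·0.6000 + 0.2·0.4000) ≈ 0.6522
After 'high': P(faulty) = 0.25·0.6522 / (0.25·0.6522 + 0.2·0.3478) ≈ 0.7009
After 'normal': P(faulty) = 0.75·0.7009 / (0.75·0.7009 + 0.8·0.2991) ≈ 0.6872

0.687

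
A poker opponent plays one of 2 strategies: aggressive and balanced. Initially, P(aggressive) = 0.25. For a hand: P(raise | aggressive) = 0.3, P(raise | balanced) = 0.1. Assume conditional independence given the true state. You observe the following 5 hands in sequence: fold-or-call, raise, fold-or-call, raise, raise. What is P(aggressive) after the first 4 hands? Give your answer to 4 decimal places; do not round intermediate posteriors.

0.6447

After 'fold-or-call': P(aggressive) = 0.7·0.2500 / (0.7·0.2500 + 0.9·0.7500) ≈ 0.2059
After 'raise': P(aggressive) = 0.3·0.2059 / (0.3·0.2059 + 0.1·0.7941) ≈ 0.4375
After 'fold-or-call': P(aggressive) = 0.7·0.4375 / (0.7·0.4375 + 0.9·0.5625) ≈ 0.3769
After 'raise': P(aggressive) = 0.3·0.3769 / (0.3·0.3769 + 0.1·0.6231) ≈ 0.6447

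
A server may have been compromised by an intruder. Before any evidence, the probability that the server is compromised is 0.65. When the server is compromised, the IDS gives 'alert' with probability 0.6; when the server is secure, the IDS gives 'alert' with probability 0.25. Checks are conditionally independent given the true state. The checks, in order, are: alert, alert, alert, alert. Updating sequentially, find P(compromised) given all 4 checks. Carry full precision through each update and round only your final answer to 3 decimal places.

0.984

After 'alert': P(compromised) = 0.6·0.6500 / (0.6·0.6500 + 0.25·0.3500) ≈ 0.8168
After 'alert': P(compromised) = 0.6·0.8168 / (0.6·0.8168 + 0.25·0.1832) ≈ 0.9145
After 'alert': P(compromised) = 0.6·0.9145 / (0.6·0.9145 + 0.25·0.0855) ≈ 0.9625
After 'alert': P(compromised) = 0.6·0.9625 / (0.6·0.9625 + 0.25·0.0375) ≈ 0.9840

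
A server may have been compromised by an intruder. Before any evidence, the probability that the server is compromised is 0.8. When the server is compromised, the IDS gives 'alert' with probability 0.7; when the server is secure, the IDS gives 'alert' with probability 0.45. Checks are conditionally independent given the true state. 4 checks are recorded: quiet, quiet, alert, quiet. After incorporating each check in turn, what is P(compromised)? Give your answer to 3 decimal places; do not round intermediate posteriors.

0.502

After 'quiet': P(compromised) = 0.3·0.8000 / (0.3·0.8000 + 0.55·0.2000) ≈ 0.6857
After 'quiet': P(compromised) = 0.3·0.6857 / (0.3·0.6857 + 0.55·0.3143) ≈ 0.5434
After 'alert': P(compromised) = 0.7·0.5434 / (0.7·0.5434 + 0.45·0.4566) ≈ 0.6493
After 'quiet': P(compromised) = 0.3·0.6493 / (0.3·0.6493 + 0.55·0.3507) ≈ 0.5024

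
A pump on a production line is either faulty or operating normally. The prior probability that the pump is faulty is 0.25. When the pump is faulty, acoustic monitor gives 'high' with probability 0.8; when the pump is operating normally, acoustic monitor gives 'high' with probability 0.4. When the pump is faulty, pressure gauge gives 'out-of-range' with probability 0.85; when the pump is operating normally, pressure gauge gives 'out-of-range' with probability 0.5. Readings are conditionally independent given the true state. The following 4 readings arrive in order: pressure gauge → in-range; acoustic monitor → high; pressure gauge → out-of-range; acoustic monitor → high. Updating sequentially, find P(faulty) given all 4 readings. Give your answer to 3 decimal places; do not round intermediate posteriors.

Each posterior becomes the prior for the next update.
After pressure gauge='in-range': P(faulty) = 0.15·0.2500 / (0.15·0.2500 + 0.5·0.7500) ≈ 0.0909
After acoustic monitor='high': P(faulty) = 0.8·0.0909 / (0.8·0.0909 + 0.4·0.9091) ≈ 0.1667
After pressure gauge='out-of-range': P(faulty) = 0.85·0.1667 / (0.85·0.1667 + 0.5·0.8333) ≈ 0.2537
After acoustic monitor='high': P(faulty) = 0.8·0.2537 / (0.8·0.2537 + 0.4·0.7463) ≈ 0.4048

0.405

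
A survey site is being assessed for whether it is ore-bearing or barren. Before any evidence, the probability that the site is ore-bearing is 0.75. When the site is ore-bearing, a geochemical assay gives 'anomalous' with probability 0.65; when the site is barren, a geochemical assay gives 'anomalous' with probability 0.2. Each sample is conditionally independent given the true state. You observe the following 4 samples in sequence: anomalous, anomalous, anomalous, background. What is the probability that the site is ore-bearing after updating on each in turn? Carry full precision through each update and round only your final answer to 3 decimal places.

After 'anomalous': P(ore) = 0.65·0.7500 / (0.65·0.7500 + 0.2·0.2500) ≈ 0.9070
After 'anomalous': P(ore) = 0.65·0.9070 / (0.65·0.9070 + 0.2·0.0930) ≈ 0.9694
After 'anomalous': P(ore) = 0.65·0.9694 / (0.65·0.9694 + 0.2·0.0306) ≈ 0.9904
After 'background': P(ore) = 0.35·0.9904 / (0.35·0.9904 + 0.8·0.0096) ≈ 0.9783

0.978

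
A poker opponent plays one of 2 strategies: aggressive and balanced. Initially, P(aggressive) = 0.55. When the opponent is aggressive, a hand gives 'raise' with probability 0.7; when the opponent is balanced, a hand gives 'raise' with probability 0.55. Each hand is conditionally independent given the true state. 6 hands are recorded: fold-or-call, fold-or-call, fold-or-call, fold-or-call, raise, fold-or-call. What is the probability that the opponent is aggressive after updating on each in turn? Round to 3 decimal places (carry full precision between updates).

0.170

After 'fold-or-call': P(aggressive) = 0.3·0.5500 / (0.3·0.5500 + 0.45·0.4500) ≈ 0.4490
After 'fold-or-call': P(aggressive) = 0.3·0.4490 / (0.3·0.4490 + 0.45·0.5510) ≈ 0.3520
After 'fold-or-call': P(aggressive) = 0.3·0.3520 / (0.3·0.3520 + 0.45·0.6480) ≈ 0.2659
After 'fold-or-call': P(aggressive) = 0.3·0.2659 / (0.3·0.2659 + 0.45·0.7341) ≈ 0.1945
After 'raise': P(aggressive) = 0.7·0.1945 / (0.7·0.1945 + 0.55·0.8055) ≈ 0.2350
After 'fold-or-call': P(aggressive) = 0.3·0.2350 / (0.3·0.2350 + 0.45·0.7650) ≈ 0.1700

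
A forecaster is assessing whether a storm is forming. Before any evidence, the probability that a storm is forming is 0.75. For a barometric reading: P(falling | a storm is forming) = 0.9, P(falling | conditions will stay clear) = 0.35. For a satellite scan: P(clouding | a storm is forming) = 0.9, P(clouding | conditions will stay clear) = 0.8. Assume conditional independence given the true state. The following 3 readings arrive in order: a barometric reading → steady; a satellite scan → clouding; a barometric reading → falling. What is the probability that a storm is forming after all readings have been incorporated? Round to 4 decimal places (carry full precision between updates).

0.5718

After a barometric reading='steady': P(storm) = 0.1·0.7500 / (0.1·0.7500 + 0.65·0.2500) ≈ 0.3158
After a satellite scan='clouding': P(storm) = 0.9·0.3158 / (0.9·0.3158 + 0.8·0.6842) ≈ 0.3418
After a barometric reading='falling': P(storm) = 0.9·0.3418 / (0.9·0.3418 + 0.35·0.6582) ≈ 0.5718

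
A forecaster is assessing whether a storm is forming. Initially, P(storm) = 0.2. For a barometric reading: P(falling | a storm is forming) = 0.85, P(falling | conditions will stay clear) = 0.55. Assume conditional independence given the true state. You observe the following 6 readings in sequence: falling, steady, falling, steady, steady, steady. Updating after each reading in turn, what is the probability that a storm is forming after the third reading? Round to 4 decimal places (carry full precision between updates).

After 'falling': P(storm) = 0.85·0.2000 / (0.85·0.2000 + 0.55·0.8000) ≈ 0.2787
After 'steady': P(storm) = 0.15·0.2787 / (0.15·0.2787 + 0.45·0.7213) ≈ 0.1141
After 'falling': P(storm) = 0.85·0.1141 / (0.85·0.1141 + 0.55·0.8859) ≈ 0.1660

0.1660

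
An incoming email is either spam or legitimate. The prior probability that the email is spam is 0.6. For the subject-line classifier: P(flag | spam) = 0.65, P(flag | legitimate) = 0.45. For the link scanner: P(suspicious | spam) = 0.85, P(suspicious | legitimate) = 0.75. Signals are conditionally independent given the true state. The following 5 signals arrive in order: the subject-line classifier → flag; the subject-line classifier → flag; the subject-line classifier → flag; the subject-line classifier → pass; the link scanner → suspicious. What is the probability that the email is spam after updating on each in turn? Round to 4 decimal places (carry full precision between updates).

After the subject-line classifier='flag': P(spam) = 0.65·0.6000 / (0.65·0.6000 + 0.45·0.4000) ≈ 0.6842
After the subject-line classifier='flag': P(spam) = 0.65·0.6842 / (0.65·0.6842 + 0.45·0.3158) ≈ 0.7578
After the subject-line classifier='flag': P(spam) = 0.65·0.7578 / (0.65·0.7578 + 0.45·0.2422) ≈ 0.8189
After the subject-line classifier='pass': P(spam) = 0.35·0.8189 / (0.35·0.8189 + 0.55·0.1811) ≈ 0.7421
After the link scanner='suspicious': P(spam) = 0.85·0.7421 / (0.85·0.7421 + 0.75·0.2579) ≈ 0.7653

0.7653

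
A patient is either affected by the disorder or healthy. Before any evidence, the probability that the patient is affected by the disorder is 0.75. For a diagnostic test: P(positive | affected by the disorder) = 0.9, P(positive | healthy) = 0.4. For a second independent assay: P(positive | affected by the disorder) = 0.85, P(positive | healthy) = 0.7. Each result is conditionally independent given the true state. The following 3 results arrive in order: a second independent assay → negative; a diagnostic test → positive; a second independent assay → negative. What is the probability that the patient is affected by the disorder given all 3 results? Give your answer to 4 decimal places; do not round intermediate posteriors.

After a second independent assay='negative': P(affected) = 0.15·0.7500 / (0.15·0.7500 + 0.3·0.2500) ≈ 0.6000
After a diagnostic test='positive': P(affected) = 0.9·0.6000 / (0.9·0.6000 + 0.4·0.4000) ≈ 0.7714
After a second independent assay='negative': P(affected) = 0.15·0.7714 / (0.15·0.7714 + 0.3·0.2286) ≈ 0.6279

0.6279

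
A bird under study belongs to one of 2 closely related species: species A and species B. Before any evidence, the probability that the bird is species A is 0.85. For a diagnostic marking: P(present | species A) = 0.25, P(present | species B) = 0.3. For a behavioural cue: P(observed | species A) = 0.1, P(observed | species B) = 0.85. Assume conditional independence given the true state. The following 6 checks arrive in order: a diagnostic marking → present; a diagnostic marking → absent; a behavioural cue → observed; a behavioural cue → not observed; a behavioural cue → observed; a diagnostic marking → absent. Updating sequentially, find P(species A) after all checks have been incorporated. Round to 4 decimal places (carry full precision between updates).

0.3104

After a diagnostic marking='present': P(species A) = 0.25·0.8500 / (0.25·0.8500 + 0.3·0.1500) ≈ 0.8252
After a diagnostic marking='absent': P(species A) = 0.75·0.8252 / (0.75·0.8252 + 0.7·0.1748) ≈ 0.8350
After a behavioural cue='observed': P(species A) = 0.1·0.8350 / (0.1·0.8350 + 0.85·0.1650) ≈ 0.3731
After a behavioural cue='not observed': P(species A) = 0.9·0.3731 / (0.9·0.3731 + 0.15·0.6269) ≈ 0.7812
After a behavioural cue='observed': P(species A) = 0.1·0.7812 / (0.1·0.7812 + 0.85·0.2188) ≈ 0.2959
After a diagnostic marking='absent': P(species A) = 0.75·0.2959 / (0.75·0.2959 + 0.7·0.7041) ≈ 0.3104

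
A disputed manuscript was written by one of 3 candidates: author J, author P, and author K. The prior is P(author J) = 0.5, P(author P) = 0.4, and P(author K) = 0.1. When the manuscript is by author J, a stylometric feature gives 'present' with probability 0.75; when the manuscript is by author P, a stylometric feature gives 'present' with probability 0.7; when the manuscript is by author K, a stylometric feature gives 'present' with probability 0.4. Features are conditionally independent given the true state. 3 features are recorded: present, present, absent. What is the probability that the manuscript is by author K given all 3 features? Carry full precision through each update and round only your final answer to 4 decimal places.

After 'present': normaliser = 0.75·0.5000 + 0.7·0.4000 + 0.4·0.1000; P(author J) ≈ 0.5396, P(author P) ≈ 0.4029, P(author K) ≈ 0.0576
After 'present': normaliser = 0.75·0.5396 + 0.7·0.4029 + 0.4·0.0576; P(author J) ≈ 0.5702, P(author P) ≈ 0.3974, P(author K) ≈ 0.0324
After 'absent': normaliser = 0.25·0.5702 + 0.3·0.3974 + 0.6·0.0324; P(author J) ≈ 0.5069, P(author P) ≈ 0.4239, P(author K) ≈ 0.0692

0.0692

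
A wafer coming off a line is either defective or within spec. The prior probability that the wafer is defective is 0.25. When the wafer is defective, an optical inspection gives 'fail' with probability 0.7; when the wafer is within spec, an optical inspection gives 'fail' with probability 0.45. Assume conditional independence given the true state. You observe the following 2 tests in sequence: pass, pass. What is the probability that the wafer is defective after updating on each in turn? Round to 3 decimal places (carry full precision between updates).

After 'pass': P(defective) = 0.3·0.2500 / (0.3·0.2500 + 0.55·0.7500) ≈ 0.1538
After 'pass': P(defective) = 0.3·0.1538 / (0.3·0.1538 + 0.55·0.8462) ≈ 0.0902

0.090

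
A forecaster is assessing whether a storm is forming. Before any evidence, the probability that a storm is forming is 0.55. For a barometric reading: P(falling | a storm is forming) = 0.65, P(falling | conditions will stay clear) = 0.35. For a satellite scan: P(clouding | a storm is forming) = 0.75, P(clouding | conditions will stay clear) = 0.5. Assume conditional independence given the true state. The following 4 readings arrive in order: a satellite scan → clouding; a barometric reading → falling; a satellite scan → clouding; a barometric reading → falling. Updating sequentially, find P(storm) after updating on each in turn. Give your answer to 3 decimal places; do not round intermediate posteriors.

After a satellite scan='clouding': P(storm) = 0.75·0.5500 / (0.75·0.5500 + 0.5·0.4500) ≈ 0.6471
After a barometric reading='falling': P(storm) = 0.65·0.6471 / (0.65·0.6471 + 0.35·0.3529) ≈ 0.7730
After a satellite scan='clouding': P(storm) = 0.75·0.7730 / (0.75·0.7730 + 0.5·0.2270) ≈ 0.8363
After a barometric reading='falling': P(storm) = 0.65·0.8363 / (0.65·0.8363 + 0.35·0.1637) ≈ 0.9046

0.905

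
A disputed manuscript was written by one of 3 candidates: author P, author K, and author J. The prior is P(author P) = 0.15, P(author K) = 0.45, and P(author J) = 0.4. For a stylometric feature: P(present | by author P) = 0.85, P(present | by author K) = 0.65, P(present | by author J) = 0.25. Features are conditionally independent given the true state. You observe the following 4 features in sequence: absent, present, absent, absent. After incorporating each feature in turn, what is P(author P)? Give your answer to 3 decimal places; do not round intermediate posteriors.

After 'absent': normaliser = 0.15·0.1500 + 0.35·0.4500 + 0.75·0.4000; P(author P) ≈ 0.0469, P(author K) ≈ 0.3281, P(author J) ≈ 0.6250
After 'present': normaliser = 0.85·0.0469 + 0.65·0.3281 + 0.25·0.6250; P(author P) ≈ 0.0973, P(author K) ≈ 0.5210, P(author J) ≈ 0.3817
After 'absent': normaliser = 0.15·0.0973 + 0.35·0.5210 + 0.75·0.3817; P(author P) ≈ 0.0302, P(author K) ≈ 0.3774, P(author J) ≈ 0.5924
After 'absent': normaliser = 0.15·0.0302 + 0.35·0.3774 + 0.75·0.5924; P(author P) ≈ 0.0078, P(author K) ≈ 0.2274, P(author J) ≈ 0.7648

0.008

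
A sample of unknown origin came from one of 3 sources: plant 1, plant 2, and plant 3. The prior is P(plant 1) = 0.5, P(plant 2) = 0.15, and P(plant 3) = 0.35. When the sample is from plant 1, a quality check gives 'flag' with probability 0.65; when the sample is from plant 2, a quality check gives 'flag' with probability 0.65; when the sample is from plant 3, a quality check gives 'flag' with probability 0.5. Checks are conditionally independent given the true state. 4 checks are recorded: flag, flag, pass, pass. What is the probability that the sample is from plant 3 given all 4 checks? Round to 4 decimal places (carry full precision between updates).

0.3940

After 'flag': normaliser = 0.65·0.5000 + 0.65·0.1500 + 0.5·0.3500; P(plant 1) ≈ 0.5439, P(plant 2) ≈ 0.1632, P(plant 3) ≈ 0.2929
After 'flag': normaliser = 0.65·0.5439 + 0.65·0.1632 + 0.5·0.2929; P(plant 1) ≈ 0.5834, P(plant 2) ≈ 0.1750, P(plant 3) ≈ 0.2416
After 'pass': normaliser = 0.35·0.5834 + 0.35·0.1750 + 0.5·0.2416; P(plant 1) ≈ 0.5286, P(plant 2) ≈ 0.1586, P(plant 3) ≈ 0.3128
After 'pass': normaliser = 0.35·0.5286 + 0.35·0.1586 + 0.5·0.3128; P(plant 1) ≈ 0.4661, P(plant 2) ≈ 0.1398, P(plant 3) ≈ 0.3940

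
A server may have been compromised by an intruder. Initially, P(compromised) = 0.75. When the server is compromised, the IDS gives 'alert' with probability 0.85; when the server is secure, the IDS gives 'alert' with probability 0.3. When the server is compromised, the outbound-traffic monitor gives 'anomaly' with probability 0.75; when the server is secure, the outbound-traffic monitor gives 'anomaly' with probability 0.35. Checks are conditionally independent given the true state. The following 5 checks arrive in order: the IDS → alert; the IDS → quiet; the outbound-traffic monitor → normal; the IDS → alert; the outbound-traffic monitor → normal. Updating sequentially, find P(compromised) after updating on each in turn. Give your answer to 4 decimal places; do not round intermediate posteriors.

After the IDS='alert': P(compromised) = 0.85·0.7500 / (0.85·0.7500 + 0.3·0.2500) ≈ 0.8947
After the IDS='quiet': P(compromised) = 0.15·0.8947 / (0.15·0.8947 + 0.7·0.1053) ≈ 0.6456
After the outbound-traffic monitor='normal': P(compromised) = 0.25·0.6456 / (0.25·0.6456 + 0.65·0.3544) ≈ 0.4120
After the IDS='alert': P(compromised) = 0.85·0.4120 / (0.85·0.4120 + 0.3·0.5880) ≈ 0.6650
After the outbound-traffic monitor='normal': P(compromised) = 0.25·0.6650 / (0.25·0.6650 + 0.65·0.3350) ≈ 0.4329

0.4329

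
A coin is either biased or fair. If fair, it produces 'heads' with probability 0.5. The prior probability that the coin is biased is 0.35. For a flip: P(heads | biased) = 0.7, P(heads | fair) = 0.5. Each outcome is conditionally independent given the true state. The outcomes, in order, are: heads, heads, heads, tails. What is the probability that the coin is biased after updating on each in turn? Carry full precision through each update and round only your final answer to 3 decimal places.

0.470

Apply Bayes' rule sequentially, carrying P(biased) forward.
After 'heads': P(biased) = 0.7·0.3500 / (0.7·0.3500 + 0.5·0.6500) ≈ 0.4298
After 'heads': P(biased) = 0.7·0.4298 / (0.7·0.4298 + 0.5·0.5702) ≈ 0.5135
After 'heads': P(biased) = 0.7·0.5135 / (0.7·0.5135 + 0.5·0.4865) ≈ 0.5964
After 'tails': P(biased) = 0.3·0.5964 / (0.3·0.5964 + 0.5·0.4036) ≈ 0.4699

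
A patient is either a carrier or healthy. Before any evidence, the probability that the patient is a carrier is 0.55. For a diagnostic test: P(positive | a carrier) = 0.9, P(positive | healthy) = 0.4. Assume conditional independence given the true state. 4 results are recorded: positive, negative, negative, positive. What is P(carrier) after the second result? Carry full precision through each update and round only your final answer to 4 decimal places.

0.3143

After 'positive': P(carrier) = 0.9·0.5500 / (0.9·0.5500 + 0.4·0.4500) ≈ 0.7333
After 'negative': P(carrier) = 0.1·0.7333 / (0.1·0.7333 + 0.6·0.2667) ≈ 0.3143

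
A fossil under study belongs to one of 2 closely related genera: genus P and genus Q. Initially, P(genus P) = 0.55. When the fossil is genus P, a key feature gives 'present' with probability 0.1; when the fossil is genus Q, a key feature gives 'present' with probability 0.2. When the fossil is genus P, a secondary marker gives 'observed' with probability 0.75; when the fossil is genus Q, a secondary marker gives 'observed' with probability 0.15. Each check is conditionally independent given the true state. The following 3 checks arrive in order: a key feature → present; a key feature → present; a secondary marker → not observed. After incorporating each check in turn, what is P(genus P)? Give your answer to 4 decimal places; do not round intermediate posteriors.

0.0825

Each posterior becomes the prior for the next update.
After a key feature='present': P(genus P) = 0.1·0.5500 / (0.1·0.5500 + 0.2·0.4500) ≈ 0.3793
After a key feature='present': P(genus P) = 0.1·0.3793 / (0.1·0.3793 + 0.2·0.6207) ≈ 0.2340
After a secondary marker='not observed': P(genus P) = 0.25·0.2340 / (0.25·0.2340 + 0.85·0.7660) ≈ 0.0825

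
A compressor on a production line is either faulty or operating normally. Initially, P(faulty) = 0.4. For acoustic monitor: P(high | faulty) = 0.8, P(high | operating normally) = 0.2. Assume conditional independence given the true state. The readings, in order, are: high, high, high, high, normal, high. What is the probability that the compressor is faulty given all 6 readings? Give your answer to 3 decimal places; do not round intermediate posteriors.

0.994

Each posterior becomes the prior for the next update.
After 'high': P(faulty) = 0.8·0.4000 / (0.8·0.4000 + 0.2·0.6000) ≈ 0.7273
After 'high': P(faulty) = 0.8·0.7273 / (0.8·0.7273 + 0.2·0.2727) ≈ 0.9143
After 'high': P(faulty) = 0.8·0.9143 / (0.8·0.9143 + 0.2·0.0857) ≈ 0.9771
After 'high': P(faulty) = 0.8·0.9771 / (0.8·0.9771 + 0.2·0.0229) ≈ 0.9942
After 'normal': P(faulty) = 0.2·0.9942 / (0.2·0.9942 + 0.8·0.0058) ≈ 0.9771
After 'high': P(faulty) = 0.8·0.9771 / (0.8·0.9771 + 0.2·0.0229) ≈ 0.9942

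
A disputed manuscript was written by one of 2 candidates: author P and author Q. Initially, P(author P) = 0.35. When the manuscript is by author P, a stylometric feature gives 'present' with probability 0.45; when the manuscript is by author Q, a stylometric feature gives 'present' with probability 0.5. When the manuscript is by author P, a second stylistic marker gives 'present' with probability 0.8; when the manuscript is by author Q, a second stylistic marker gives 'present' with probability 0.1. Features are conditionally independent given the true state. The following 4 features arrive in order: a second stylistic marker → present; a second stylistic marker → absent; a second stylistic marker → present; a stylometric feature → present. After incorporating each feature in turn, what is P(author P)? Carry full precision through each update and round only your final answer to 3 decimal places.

After a second stylistic marker='present': P(author P) = 0.8·0.3500 / (0.8·0.3500 + 0.1·0.6500) ≈ 0.8116
After a second stylistic marker='absent': P(author P) = 0.2·0.8116 / (0.2·0.8116 + 0.9·0.1884) ≈ 0.4891
After a second stylistic marker='present': P(author P) = 0.8·0.4891 / (0.8·0.4891 + 0.1·0.5109) ≈ 0.8845
After a stylometric feature='present': P(author P) = 0.45·0.8845 / (0.45·0.8845 + 0.5·0.1155) ≈ 0.8733

0.873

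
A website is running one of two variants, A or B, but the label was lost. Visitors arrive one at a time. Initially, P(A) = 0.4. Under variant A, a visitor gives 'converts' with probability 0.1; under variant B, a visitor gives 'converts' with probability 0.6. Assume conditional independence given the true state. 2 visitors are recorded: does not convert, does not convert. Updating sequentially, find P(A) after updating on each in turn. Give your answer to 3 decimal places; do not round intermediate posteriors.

Each posterior becomes the prior for the next update.
After 'does not convert': P(A) = 0.9·0.4000 / (0.9·0.4000 + 0.4·0.6000) ≈ 0.6000
After 'does not convert': P(A) = 0.9·0.6000 / (0.9·0.6000 + 0.4·0.4000) ≈ 0.7714

0.771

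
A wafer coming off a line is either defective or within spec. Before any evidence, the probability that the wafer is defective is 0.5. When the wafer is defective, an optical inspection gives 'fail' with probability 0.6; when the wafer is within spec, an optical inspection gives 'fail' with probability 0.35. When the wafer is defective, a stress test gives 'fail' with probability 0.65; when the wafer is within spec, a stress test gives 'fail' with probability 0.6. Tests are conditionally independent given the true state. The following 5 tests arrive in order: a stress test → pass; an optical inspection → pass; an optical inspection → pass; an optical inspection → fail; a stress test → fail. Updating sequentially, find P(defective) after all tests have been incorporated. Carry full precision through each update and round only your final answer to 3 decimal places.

Apply Bayes' rule sequentially, carrying P(defective) forward.
After a stress test='pass': P(defective) = 0.35·0.5000 / (0.35·0.5000 + 0.4·0.5000) ≈ 0.4667
After an optical inspection='pass': P(defective) = 0.4·0.4667 / (0.4·0.4667 + 0.65·0.5333) ≈ 0.3500
After an optical inspection='pass': P(defective) = 0.4·0.3500 / (0.4·0.3500 + 0.65·0.6500) ≈ 0.2489
After an optical inspection='fail': P(defective) = 0.6·0.2489 / (0.6·0.2489 + 0.35·0.7511) ≈ 0.3623
After a stress test='fail': P(defective) = 0.65·0.3623 / (0.65·0.3623 + 0.6·0.6377) ≈ 0.3810

0.381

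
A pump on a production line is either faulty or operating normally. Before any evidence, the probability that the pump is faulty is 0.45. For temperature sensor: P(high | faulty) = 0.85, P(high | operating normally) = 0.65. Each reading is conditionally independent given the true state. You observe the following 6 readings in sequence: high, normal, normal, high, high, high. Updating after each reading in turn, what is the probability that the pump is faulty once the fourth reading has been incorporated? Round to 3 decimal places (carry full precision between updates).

0.204

After 'high': P(faulty) = 0.85·0.4500 / (0.85·0.4500 + 0.65·0.5500) ≈ 0.5169
After 'normal': P(faulty) = 0.15·0.5169 / (0.15·0.5169 + 0.35·0.4831) ≈ 0.3144
After 'normal': P(faulty) = 0.15·0.3144 / (0.15·0.3144 + 0.35·0.6856) ≈ 0.1642
After 'high': P(faulty) = 0.85·0.1642 / (0.85·0.1642 + 0.65·0.8358) ≈ 0.2044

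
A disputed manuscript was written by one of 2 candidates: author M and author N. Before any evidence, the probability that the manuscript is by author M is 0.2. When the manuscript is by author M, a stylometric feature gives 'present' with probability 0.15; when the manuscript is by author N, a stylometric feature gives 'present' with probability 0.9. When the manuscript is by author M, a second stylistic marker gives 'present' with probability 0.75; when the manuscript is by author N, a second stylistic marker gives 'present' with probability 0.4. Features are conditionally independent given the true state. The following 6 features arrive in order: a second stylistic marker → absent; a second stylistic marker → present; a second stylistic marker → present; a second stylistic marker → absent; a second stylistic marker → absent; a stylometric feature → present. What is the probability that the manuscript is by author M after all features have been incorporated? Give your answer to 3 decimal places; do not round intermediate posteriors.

0.010

Each posterior becomes the prior for the next update.
After a second stylistic marker='absent': P(author M) = 0.25·0.2000 / (0.25·0.2000 + 0.6·0.8000) ≈ 0.0943
After a second stylistic marker='present': P(author M) = 0.75·0.0943 / (0.75·0.0943 + 0.4·0.9057) ≈ 0.1634
After a second stylistic marker='present': P(author M) = 0.75·0.1634 / (0.75·0.1634 + 0.4·0.8366) ≈ 0.2680
After a second stylistic marker='absent': P(author M) = 0.25·0.2680 / (0.25·0.2680 + 0.6·0.7320) ≈ 0.1324
After a second stylistic marker='absent': P(author M) = 0.25·0.1324 / (0.25·0.1324 + 0.6·0.8676) ≈ 0.0598
After a stylometric feature='present': P(author M) = 0.15·0.0598 / (0.15·0.0598 + 0.9·0.9402) ≈ 0.0105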